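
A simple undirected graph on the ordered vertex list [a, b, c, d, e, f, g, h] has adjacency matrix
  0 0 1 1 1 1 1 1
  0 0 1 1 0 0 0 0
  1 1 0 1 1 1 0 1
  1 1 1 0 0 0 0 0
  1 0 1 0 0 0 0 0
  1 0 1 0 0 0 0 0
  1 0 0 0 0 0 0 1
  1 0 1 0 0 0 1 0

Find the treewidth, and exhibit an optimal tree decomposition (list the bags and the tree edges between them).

Treewidth 2.
One optimal decomposition is:
Bags: B1 = {a, g, h}  B2 = {a, c, h}  B3 = {a, c, e}  B4 = {a, c, f}  B5 = {a, c, d}  B6 = {b, c, d}
Tree: B1–B2, B2–B3, B3–B4, B2–B5, B5–B6

The largest bag has 3 vertices, giving width 2; this decomposition certifies tw(G) ≤ 2. For the lower bound, the 3 vertices {a, g, h} are pairwise adjacent, and any tree decomposition puts a clique entirely inside one bag — forcing width ≥ 2. The upper and lower bounds meet at 2, so that is the treewidth.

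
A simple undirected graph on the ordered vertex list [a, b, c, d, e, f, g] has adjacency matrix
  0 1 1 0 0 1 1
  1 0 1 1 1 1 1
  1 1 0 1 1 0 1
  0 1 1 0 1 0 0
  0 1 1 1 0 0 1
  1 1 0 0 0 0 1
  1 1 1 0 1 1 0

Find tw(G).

3

A width-3 tree decomposition is:
Bags: B1 = {a, b, c, g}  B2 = {b, c, e, g}  B3 = {b, c, d, e}  B4 = {a, b, f, g}
Tree: B1–B2, B2–B3, B1–B4
The largest bag has 4 vertices, giving width 3; this decomposition certifies tw(G) ≤ 3. For the lower bound, the 4 vertices {b, c, d, e} are pairwise adjacent, and any tree decomposition puts a clique entirely inside one bag — forcing width ≥ 3. Therefore the treewidth is 3.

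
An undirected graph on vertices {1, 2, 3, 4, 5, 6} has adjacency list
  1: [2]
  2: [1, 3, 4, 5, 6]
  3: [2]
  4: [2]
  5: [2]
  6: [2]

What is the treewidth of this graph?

1

A width-1 tree decomposition is:
Bags: B1 = {2, 3}  B2 = {2, 5}  B3 = {2, 6}  B4 = {1, 2}  B5 = {2, 4}
Tree: B1–B2, B2–B3, B3–B4, B4–B5
Every bag has size at most 2, so the width is 2 − 1 = 1 and tw(G) ≤ 1. Any graph with an edge has treewidth ≥ 1, and G has the edge 2–3. The upper and lower bounds meet at 1, so that is the treewidth.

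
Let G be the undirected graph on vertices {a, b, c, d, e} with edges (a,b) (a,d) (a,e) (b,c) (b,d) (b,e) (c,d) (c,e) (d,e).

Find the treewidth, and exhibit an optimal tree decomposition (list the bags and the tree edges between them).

The largest bag has 4 vertices, giving width 3; this decomposition certifies tw(G) ≤ 3. For the lower bound, the 4 vertices {b, c, d, e} are pairwise adjacent, and any tree decomposition puts a clique entirely inside one bag — forcing width ≥ 3. The upper and lower bounds meet at 3, so that is the treewidth.

Treewidth 3.
One such decomposition:
Bags: B1 = {a, b, d, e}  B2 = {b, c, d, e}
Tree: B1–B2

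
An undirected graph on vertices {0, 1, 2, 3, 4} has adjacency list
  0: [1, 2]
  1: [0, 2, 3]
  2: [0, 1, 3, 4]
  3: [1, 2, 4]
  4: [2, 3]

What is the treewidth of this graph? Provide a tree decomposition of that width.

Treewidth 2.
Bags: B1 = {0, 1, 2}  B2 = {1, 2, 3}  B3 = {2, 3, 4}
Tree: B1–B2, B2–B3

The largest bag has 3 vertices, giving width 2; this decomposition certifies tw(G) ≤ 2. For the lower bound, the 3 vertices {0, 1, 2} are pairwise adjacent, and any tree decomposition puts a clique entirely inside one bag — forcing width ≥ 2. The upper and lower bounds meet at 2, so that is the treewidth.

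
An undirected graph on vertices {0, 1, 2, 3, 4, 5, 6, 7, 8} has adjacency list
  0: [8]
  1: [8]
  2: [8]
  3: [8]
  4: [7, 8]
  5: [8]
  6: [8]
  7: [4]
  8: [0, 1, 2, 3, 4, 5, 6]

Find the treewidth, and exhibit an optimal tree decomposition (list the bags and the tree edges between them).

Treewidth 1.
One optimal decomposition is:
Bags: B1 = {0, 8}  B2 = {4, 8}  B3 = {3, 8}  B4 = {5, 8}  B5 = {2, 8}  B6 = {4, 7}  B7 = {1, 8}  B8 = {6, 8}
Tree: B1–B2, B2–B3, B3–B4, B1–B5, B2–B6, B5–B7, B5–B8

The largest bag has 2 vertices, giving width 1; this decomposition certifies tw(G) ≤ 1. G has an edge, so its treewidth is at least 1. Therefore the treewidth is 1.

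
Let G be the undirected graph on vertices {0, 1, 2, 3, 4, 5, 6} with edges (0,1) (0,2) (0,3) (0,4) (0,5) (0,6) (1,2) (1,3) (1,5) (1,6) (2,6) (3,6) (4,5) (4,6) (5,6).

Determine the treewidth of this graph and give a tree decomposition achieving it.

Treewidth 3.
One optimal decomposition is:
Bags: B1 = {0, 1, 5, 6}  B2 = {0, 1, 3, 6}  B3 = {0, 1, 2, 6}  B4 = {0, 4, 5, 6}
Tree: B1–B2, B2–B3, B1–B4

Each bag holds 4 vertices, so the decomposition has width 3, which upper-bounds the treewidth. Conversely, {0, 1, 2, 6} is a clique of size 4, and the vertices of any clique must share a bag in every tree decomposition; so some bag has ≥ 4 vertices and tw(G) ≥ 3. Therefore the treewidth is 3.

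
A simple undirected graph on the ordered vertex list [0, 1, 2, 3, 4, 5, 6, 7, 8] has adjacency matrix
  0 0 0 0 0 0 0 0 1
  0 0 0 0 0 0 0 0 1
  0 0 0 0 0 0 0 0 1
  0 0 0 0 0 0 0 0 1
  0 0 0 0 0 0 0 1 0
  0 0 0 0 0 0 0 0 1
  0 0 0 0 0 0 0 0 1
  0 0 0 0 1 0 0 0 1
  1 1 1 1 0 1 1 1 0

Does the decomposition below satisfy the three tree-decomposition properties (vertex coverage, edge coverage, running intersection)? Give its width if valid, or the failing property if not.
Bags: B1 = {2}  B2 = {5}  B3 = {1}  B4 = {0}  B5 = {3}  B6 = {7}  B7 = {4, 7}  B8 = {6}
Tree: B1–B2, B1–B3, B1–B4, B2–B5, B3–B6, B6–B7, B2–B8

A tree decomposition must satisfy three properties: every vertex lies in some bag; for every edge, both endpoints lie together in some bag; and for every vertex, the bags containing it form a connected subtree. Here vertex 8 appears in no bag, so the decomposition is invalid.

No — vertex 8 appears in no bag.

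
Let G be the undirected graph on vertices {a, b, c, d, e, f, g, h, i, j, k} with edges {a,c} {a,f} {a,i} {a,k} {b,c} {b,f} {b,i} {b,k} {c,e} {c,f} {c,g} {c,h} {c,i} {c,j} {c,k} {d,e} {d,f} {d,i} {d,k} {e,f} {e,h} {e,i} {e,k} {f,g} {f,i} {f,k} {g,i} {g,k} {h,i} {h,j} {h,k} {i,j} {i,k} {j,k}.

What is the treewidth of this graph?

4

A width-4 tree decomposition is:
Bags: B1 = {c, e, f, i, k}  B2 = {c, e, h, i, k}  B3 = {a, c, f, i, k}  B4 = {c, h, i, j, k}  B5 = {b, c, f, i, k}  B6 = {c, f, g, i, k}  B7 = {d, e, f, i, k}
Tree: B1–B2, B1–B3, B2–B4, B1–B5, B5–B6, B1–B7
Each bag holds 5 vertices, so the decomposition has width 4, which upper-bounds the treewidth. On the other hand G contains the 5-clique {d, e, f, i, k}. A clique must lie in a single bag of any decomposition, so no decomposition can have width below 4. Therefore the treewidth is 4.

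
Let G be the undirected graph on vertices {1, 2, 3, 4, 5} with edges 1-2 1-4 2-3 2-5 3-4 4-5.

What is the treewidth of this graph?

2

A width-2 tree decomposition is:
Bags: B1 = {2, 3, 4}  B2 = {1, 2, 4}  B3 = {2, 4, 5}
Tree: B1–B2, B2–B3
The largest bag has 3 vertices, giving width 2; this decomposition certifies tw(G) ≤ 2. Since 2–3–4–1–2 is a cycle in G, G is not acyclic. Forests are exactly the graphs of treewidth ≤ 1, so tw(G) ≥ 2. Combining the bounds, tw(G) = 2.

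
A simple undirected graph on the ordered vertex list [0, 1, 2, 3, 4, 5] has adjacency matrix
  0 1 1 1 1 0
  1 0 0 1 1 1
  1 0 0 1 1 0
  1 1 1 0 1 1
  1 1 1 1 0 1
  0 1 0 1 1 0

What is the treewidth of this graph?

3

A width-3 tree decomposition is:
Bags: B1 = {1, 3, 4, 5}  B2 = {0, 1, 3, 4}  B3 = {0, 2, 3, 4}
Tree: B1–B2, B2–B3
Every bag has size at most 4, so the width is 4 − 1 = 3 and tw(G) ≤ 3. For the lower bound, the 4 vertices {0, 1, 3, 4} are pairwise adjacent, and any tree decomposition puts a clique entirely inside one bag — forcing width ≥ 3. Combining the bounds, tw(G) = 3.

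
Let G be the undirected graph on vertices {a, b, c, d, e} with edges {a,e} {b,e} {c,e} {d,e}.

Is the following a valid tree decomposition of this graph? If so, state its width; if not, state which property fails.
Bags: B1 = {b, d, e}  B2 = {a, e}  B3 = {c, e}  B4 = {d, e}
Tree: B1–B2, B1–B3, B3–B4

No — bags containing vertex d are not connected in the tree.

A tree decomposition must satisfy three properties: every vertex lies in some bag; for every edge, both endpoints lie together in some bag; and for every vertex, the bags containing it form a connected subtree. Here bags containing vertex d are not connected in the tree, so the decomposition is invalid.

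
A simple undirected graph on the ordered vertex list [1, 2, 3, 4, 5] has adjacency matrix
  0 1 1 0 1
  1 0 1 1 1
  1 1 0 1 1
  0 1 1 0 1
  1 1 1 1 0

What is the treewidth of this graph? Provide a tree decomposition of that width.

Treewidth 3.
One such decomposition:
Bags: B1 = {1, 2, 3, 5}  B2 = {2, 3, 4, 5}
Tree: B1–B2

Every bag has size at most 4, so the width is 4 − 1 = 3 and tw(G) ≤ 3. On the other hand G contains the 4-clique {1, 2, 3, 5}. A clique must lie in a single bag of any decomposition, so no decomposition can have width below 3. Hence tw(G) = 3 exactly.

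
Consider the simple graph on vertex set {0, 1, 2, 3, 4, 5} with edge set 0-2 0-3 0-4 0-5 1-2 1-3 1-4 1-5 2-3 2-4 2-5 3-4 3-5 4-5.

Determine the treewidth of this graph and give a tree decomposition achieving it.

Every bag has size at most 5, so the width is 5 − 1 = 4 and tw(G) ≤ 4. Conversely, {0, 2, 3, 4, 5} is a clique of size 5, and the vertices of any clique must share a bag in every tree decomposition; so some bag has ≥ 5 vertices and tw(G) ≥ 4. The upper and lower bounds meet at 4, so that is the treewidth.

Treewidth 4.
One optimal decomposition is:
Bags: B1 = {1, 2, 3, 4, 5}  B2 = {0, 2, 3, 4, 5}
Tree: B1–B2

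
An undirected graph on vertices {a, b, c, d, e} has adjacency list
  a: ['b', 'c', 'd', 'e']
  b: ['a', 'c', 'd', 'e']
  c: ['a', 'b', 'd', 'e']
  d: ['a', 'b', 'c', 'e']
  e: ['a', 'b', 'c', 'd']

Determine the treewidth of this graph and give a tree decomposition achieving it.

With just one bag of size 5, the width is 5 − 1 = 4, so tw(G) ≤ 4. On the other hand G contains the 5-clique {a, b, c, d, e}. A clique must lie in a single bag of any decomposition, so no decomposition can have width below 4. The upper and lower bounds meet at 4, so that is the treewidth.

Treewidth 4.
One optimal decomposition is:
Bags: B1 = {a, b, c, d, e}
Tree: (single bag)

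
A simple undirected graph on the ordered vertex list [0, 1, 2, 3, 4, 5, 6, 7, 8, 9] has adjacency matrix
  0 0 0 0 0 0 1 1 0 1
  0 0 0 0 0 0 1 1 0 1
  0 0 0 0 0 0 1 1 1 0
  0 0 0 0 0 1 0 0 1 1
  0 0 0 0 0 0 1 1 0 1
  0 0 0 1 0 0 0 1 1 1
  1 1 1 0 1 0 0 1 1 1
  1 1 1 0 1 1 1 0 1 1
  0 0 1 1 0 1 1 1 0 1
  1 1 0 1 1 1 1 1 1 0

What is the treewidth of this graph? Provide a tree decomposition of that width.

Treewidth 3.
One optimal decomposition is:
Bags: B1 = {1, 6, 7, 9}  B2 = {0, 6, 7, 9}  B3 = {6, 7, 8, 9}  B4 = {4, 6, 7, 9}  B5 = {5, 7, 8, 9}  B6 = {2, 6, 7, 8}  B7 = {3, 5, 8, 9}
Tree: B1–B2, B1–B3, B1–B4, B3–B5, B3–B6, B5–B7

The largest bag has 4 vertices, giving width 3; this decomposition certifies tw(G) ≤ 3. On the other hand G contains the 4-clique {3, 5, 8, 9}. A clique must lie in a single bag of any decomposition, so no decomposition can have width below 3. Hence tw(G) = 3 exactly.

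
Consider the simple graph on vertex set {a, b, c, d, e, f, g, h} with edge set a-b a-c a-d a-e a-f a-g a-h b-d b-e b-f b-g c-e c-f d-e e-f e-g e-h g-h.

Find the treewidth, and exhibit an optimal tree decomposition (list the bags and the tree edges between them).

The largest bag has 4 vertices, giving width 3; this decomposition certifies tw(G) ≤ 3. Conversely, {a, e, g, h} is a clique of size 4, and the vertices of any clique must share a bag in every tree decomposition; so some bag has ≥ 4 vertices and tw(G) ≥ 3. The upper and lower bounds meet at 3, so that is the treewidth.

Treewidth 3.
One optimal decomposition is:
Bags: B1 = {a, b, d, e}  B2 = {a, b, e, f}  B3 = {a, b, e, g}  B4 = {a, c, e, f}  B5 = {a, e, g, h}
Tree: B1–B2, B2–B3, B2–B4, B3–B5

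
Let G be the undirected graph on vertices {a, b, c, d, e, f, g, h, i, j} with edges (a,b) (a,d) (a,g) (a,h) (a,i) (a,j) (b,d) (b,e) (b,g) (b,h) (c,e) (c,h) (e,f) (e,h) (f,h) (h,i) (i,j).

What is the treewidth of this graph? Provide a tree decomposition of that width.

The largest bag has 3 vertices, giving width 2; this decomposition certifies tw(G) ≤ 2. For the lower bound, the 3 vertices {a, b, d} are pairwise adjacent, and any tree decomposition puts a clique entirely inside one bag — forcing width ≥ 2. Therefore the treewidth is 2.

Treewidth 2.
One optimal decomposition is:
Bags: B1 = {b, e, h}  B2 = {e, f, h}  B3 = {a, b, h}  B4 = {a, h, i}  B5 = {a, i, j}  B6 = {a, b, g}  B7 = {a, b, d}  B8 = {c, e, h}
Tree: B1–B2, B1–B3, B3–B4, B4–B5, B3–B6, B6–B7, B1–B8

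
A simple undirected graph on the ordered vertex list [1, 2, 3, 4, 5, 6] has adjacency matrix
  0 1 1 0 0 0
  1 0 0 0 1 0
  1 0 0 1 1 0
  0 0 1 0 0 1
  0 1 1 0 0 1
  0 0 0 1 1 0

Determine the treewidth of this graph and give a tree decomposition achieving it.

Each bag holds 3 vertices, so the decomposition has width 2, which upper-bounds the treewidth. For the lower bound, G contains the cycle 4–6–5–3–4, so G is not a forest; only forests have treewidth ≤ 1, hence tw(G) ≥ 2. Therefore the treewidth is 2.

Treewidth 2.
One such decomposition:
Bags: B1 = {3, 4, 6}  B2 = {3, 5, 6}  B3 = {1, 3, 5}  B4 = {1, 2, 5}
Tree: B1–B2, B2–B3, B3–B4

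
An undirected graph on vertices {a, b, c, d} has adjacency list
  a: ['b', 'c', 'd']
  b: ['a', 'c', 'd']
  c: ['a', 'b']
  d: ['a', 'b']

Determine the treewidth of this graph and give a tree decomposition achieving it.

Treewidth 2.
One optimal decomposition is:
Bags: B1 = {a, b, d}  B2 = {a, b, c}
Tree: B1–B2

Each bag holds 3 vertices, so the decomposition has width 2, which upper-bounds the treewidth. Conversely, {a, b, d} is a clique of size 3, and the vertices of any clique must share a bag in every tree decomposition; so some bag has ≥ 3 vertices and tw(G) ≥ 2. The upper and lower bounds meet at 2, so that is the treewidth.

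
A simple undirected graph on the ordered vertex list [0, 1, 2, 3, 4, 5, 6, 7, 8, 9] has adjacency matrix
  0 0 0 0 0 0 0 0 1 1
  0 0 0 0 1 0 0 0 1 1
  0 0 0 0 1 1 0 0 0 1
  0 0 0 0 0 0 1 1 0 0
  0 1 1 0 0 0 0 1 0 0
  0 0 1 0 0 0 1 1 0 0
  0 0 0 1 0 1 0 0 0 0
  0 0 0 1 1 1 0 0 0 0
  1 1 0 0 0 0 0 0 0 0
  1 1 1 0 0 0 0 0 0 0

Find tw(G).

A width-2 tree decomposition is:
Bags: B1 = {3, 5, 6}  B2 = {3, 5, 7}  B3 = {2, 5, 7}  B4 = {2, 4, 7}  B5 = {2, 4, 9}  B6 = {1, 4, 9}  B7 = {0, 1, 9}  B8 = {0, 1, 8}
Tree: B1–B2, B2–B3, B3–B4, B4–B5, B5–B6, B6–B7, B7–B8
Every bag has size at most 3, so the width is 3 − 1 = 2 and tw(G) ≤ 2. Since 6–3–7–5–6 is a cycle in G, G is not acyclic. Forests are exactly the graphs of treewidth ≤ 1, so tw(G) ≥ 2. The upper and lower bounds meet at 2, so that is the treewidth.

2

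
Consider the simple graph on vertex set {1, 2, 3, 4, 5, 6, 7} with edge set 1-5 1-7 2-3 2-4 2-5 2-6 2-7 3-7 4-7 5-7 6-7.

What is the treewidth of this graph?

2

A width-2 tree decomposition is:
Bags: B1 = {2, 3, 7}  B2 = {2, 5, 7}  B3 = {2, 6, 7}  B4 = {1, 5, 7}  B5 = {2, 4, 7}
Tree: B1–B2, B2–B3, B2–B4, B1–B5
Each bag holds 3 vertices, so the decomposition has width 2, which upper-bounds the treewidth. Conversely, {1, 5, 7} is a clique of size 3, and the vertices of any clique must share a bag in every tree decomposition; so some bag has ≥ 3 vertices and tw(G) ≥ 2. Hence tw(G) = 2 exactly.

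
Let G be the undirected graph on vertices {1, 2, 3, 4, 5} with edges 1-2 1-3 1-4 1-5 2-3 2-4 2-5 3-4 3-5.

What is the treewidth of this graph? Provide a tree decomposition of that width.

Treewidth 3.
Bags: B1 = {1, 2, 3, 5}  B2 = {1, 2, 3, 4}
Tree: B1–B2

The largest bag has 4 vertices, giving width 3; this decomposition certifies tw(G) ≤ 3. For the lower bound, the 4 vertices {1, 2, 3, 4} are pairwise adjacent, and any tree decomposition puts a clique entirely inside one bag — forcing width ≥ 3. The upper and lower bounds meet at 3, so that is the treewidth.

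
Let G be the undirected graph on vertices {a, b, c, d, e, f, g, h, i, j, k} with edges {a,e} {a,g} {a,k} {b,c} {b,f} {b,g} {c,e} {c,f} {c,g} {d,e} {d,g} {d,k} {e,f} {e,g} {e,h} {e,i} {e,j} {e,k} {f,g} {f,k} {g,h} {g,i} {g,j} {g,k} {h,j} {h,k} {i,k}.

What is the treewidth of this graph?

A width-3 tree decomposition is:
Bags: B1 = {e, g, h, k}  B2 = {d, e, g, k}  B3 = {e, f, g, k}  B4 = {c, e, f, g}  B5 = {e, g, h, j}  B6 = {e, g, i, k}  B7 = {b, c, f, g}  B8 = {a, e, g, k}
Tree: B1–B2, B2–B3, B3–B4, B1–B5, B1–B6, B4–B7, B2–B8
The largest bag has 4 vertices, giving width 3; this decomposition certifies tw(G) ≤ 3. On the other hand G contains the 4-clique {e, g, h, j}. A clique must lie in a single bag of any decomposition, so no decomposition can have width below 3. Hence tw(G) = 3 exactly.

3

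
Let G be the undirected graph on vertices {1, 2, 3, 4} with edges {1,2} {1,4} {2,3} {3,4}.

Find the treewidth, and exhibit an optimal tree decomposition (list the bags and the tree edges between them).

Each bag holds 3 vertices, so the decomposition has width 2, which upper-bounds the treewidth. For the lower bound, G contains the cycle 4–3–2–1–4, so G is not a forest; only forests have treewidth ≤ 1, hence tw(G) ≥ 2. Combining the bounds, tw(G) = 2.

Treewidth 2.
One such decomposition:
Bags: B1 = {2, 3, 4}  B2 = {1, 2, 4}
Tree: B1–B2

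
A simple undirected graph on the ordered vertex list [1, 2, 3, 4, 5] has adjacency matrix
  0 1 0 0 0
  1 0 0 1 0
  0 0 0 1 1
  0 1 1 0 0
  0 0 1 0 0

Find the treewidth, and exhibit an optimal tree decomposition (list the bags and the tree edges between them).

The largest bag has 2 vertices, giving width 1; this decomposition certifies tw(G) ≤ 1. G has an edge, so its treewidth is at least 1. Hence tw(G) = 1 exactly.

Treewidth 1.
One optimal decomposition is:
Bags: B1 = {1, 2}  B2 = {2, 4}  B3 = {3, 4}  B4 = {3, 5}
Tree: B1–B2, B2–B3, B3–B4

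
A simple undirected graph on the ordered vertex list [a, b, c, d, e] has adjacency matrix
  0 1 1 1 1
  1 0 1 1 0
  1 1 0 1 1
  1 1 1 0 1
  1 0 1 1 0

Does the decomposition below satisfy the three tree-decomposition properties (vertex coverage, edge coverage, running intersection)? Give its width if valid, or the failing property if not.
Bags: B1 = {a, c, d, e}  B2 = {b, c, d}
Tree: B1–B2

No — edge (a,b) lies in no bag.

A tree decomposition must satisfy three properties: every vertex lies in some bag; for every edge, both endpoints lie together in some bag; and for every vertex, the bags containing it form a connected subtree. Here edge (a,b) lies in no bag, so the decomposition is invalid.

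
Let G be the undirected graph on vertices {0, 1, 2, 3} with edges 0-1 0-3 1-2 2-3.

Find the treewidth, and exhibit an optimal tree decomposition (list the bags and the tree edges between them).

Treewidth 2.
One such decomposition:
Bags: B1 = {0, 1, 2}  B2 = {0, 2, 3}
Tree: B1–B2

Each bag holds 3 vertices, so the decomposition has width 2, which upper-bounds the treewidth. The edges 2–1–0–3–2 form a cycle, so G is not a tree and its treewidth is at least 2. Combining the bounds, tw(G) = 2.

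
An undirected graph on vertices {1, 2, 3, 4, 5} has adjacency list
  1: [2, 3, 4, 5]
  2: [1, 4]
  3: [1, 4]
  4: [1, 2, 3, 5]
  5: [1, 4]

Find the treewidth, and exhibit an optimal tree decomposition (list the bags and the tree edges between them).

Treewidth 2.
One such decomposition:
Bags: B1 = {1, 4, 5}  B2 = {1, 2, 4}  B3 = {1, 3, 4}
Tree: B1–B2, B2–B3

The largest bag has 3 vertices, giving width 2; this decomposition certifies tw(G) ≤ 2. On the other hand G contains the 3-clique {1, 2, 4}. A clique must lie in a single bag of any decomposition, so no decomposition can have width below 2. Therefore the treewidth is 2.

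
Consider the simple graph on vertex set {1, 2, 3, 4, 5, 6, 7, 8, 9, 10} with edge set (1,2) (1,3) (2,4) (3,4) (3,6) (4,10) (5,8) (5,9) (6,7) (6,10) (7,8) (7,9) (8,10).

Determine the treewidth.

2

A width-2 tree decomposition is:
Bags: B1 = {1, 2, 4}  B2 = {1, 3, 4}  B3 = {3, 4, 10}  B4 = {3, 6, 10}  B5 = {6, 8, 10}  B6 = {6, 7, 8}  B7 = {5, 7, 8}  B8 = {5, 7, 9}
Tree: B1–B2, B2–B3, B3–B4, B4–B5, B5–B6, B6–B7, B7–B8
Each bag holds 3 vertices, so the decomposition has width 2, which upper-bounds the treewidth. Since 2–1–3–4–2 is a cycle in G, G is not acyclic. Forests are exactly the graphs of treewidth ≤ 1, so tw(G) ≥ 2. Combining the bounds, tw(G) = 2.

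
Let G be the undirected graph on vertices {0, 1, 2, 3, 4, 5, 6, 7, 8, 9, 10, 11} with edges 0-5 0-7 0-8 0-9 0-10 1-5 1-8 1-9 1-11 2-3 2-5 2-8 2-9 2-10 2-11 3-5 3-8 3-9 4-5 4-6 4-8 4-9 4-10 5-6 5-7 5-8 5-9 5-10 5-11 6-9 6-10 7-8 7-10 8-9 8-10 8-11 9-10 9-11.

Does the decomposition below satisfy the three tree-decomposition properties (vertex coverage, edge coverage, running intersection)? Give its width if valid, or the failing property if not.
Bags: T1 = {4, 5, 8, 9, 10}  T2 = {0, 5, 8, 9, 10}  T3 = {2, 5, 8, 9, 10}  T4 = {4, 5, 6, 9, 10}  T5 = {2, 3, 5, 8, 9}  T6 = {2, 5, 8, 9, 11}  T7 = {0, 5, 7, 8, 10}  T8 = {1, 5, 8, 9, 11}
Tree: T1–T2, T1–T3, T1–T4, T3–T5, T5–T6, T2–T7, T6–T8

Yes; width 4.

Vertex coverage: the bags together contain {0, 1, 2, 3, 4, 5, 6, 7, 8, 9, 10, 11}, the full vertex set. Edge coverage: each edge of G has both endpoints in at least one bag. Running intersection: for every vertex, the bags containing it form a connected subtree. All three properties hold, so this is a valid tree decomposition of width max|bag| − 1 = 4, and hence tw(G) ≤ 4.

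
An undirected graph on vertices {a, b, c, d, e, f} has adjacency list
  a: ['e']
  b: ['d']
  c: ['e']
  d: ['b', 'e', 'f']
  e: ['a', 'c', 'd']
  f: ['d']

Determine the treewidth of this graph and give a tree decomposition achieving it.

Treewidth 1.
One such decomposition:
Bags: B1 = {b, d}  B2 = {d, f}  B3 = {d, e}  B4 = {c, e}  B5 = {a, e}
Tree: B1–B2, B2–B3, B3–B4, B4–B5

Every bag has size at most 2, so the width is 2 − 1 = 1 and tw(G) ≤ 1. Since G has at least one edge (e.g. b–d), it is not an edgeless graph, so tw(G) ≥ 1. Therefore the treewidth is 1.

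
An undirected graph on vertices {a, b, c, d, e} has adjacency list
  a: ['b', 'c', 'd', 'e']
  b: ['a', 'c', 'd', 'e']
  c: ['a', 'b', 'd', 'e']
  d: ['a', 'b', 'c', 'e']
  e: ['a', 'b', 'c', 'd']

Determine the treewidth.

A width-4 tree decomposition is:
Bags: B1 = {a, b, c, d, e}
Tree: (single bag)
With just one bag of size 5, the width is 5 − 1 = 4, so tw(G) ≤ 4. Conversely, {a, b, c, d, e} is a clique of size 5, and the vertices of any clique must share a bag in every tree decomposition; so some bag has ≥ 5 vertices and tw(G) ≥ 4. Combining the bounds, tw(G) = 4.

4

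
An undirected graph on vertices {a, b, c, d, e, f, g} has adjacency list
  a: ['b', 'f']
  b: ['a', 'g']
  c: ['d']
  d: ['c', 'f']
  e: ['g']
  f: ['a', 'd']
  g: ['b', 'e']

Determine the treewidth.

1

A width-1 tree decomposition is:
Bags: B1 = {e, g}  B2 = {b, g}  B3 = {a, b}  B4 = {a, f}  B5 = {d, f}  B6 = {c, d}
Tree: B1–B2, B2–B3, B3–B4, B4–B5, B5–B6
Each bag holds 2 vertices, so the decomposition has width 1, which upper-bounds the treewidth. Since G has at least one edge (e.g. e–g), it is not an edgeless graph, so tw(G) ≥ 1. Combining the bounds, tw(G) = 1.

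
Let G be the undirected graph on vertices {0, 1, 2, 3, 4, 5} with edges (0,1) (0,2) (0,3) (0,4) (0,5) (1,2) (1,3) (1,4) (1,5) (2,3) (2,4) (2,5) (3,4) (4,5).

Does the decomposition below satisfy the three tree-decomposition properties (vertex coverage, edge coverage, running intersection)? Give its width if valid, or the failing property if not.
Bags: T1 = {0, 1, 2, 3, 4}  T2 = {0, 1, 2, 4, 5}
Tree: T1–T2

Every vertex of G appears in some bag (union = {0, 1, 2, 3, 4, 5}); every edge is covered by a bag; and for each vertex v the set of bags containing v is connected in the bag tree. The decomposition is therefore valid. The largest bag has 5 vertices, so the width is 4.

Yes; width 4.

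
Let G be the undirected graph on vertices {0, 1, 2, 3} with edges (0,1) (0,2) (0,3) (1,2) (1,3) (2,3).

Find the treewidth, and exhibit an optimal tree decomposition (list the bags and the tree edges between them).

A single bag containing all 4 vertices is trivially a valid decomposition of width 3. Conversely, {0, 1, 2, 3} is a clique of size 4, and the vertices of any clique must share a bag in every tree decomposition; so some bag has ≥ 4 vertices and tw(G) ≥ 3. Hence tw(G) = 3 exactly.

Treewidth 3.
Bags: B1 = {0, 1, 2, 3}
Tree: (single bag)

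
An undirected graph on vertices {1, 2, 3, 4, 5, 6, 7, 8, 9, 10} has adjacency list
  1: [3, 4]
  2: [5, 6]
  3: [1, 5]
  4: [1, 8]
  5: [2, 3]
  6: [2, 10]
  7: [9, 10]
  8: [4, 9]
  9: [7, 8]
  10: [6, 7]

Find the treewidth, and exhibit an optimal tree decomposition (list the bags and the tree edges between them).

Each bag holds 3 vertices, so the decomposition has width 2, which upper-bounds the treewidth. For the lower bound, G contains the cycle 6–10–7–9–8–4–1–3–5–2–6, so G is not a forest; only forests have treewidth ≤ 1, hence tw(G) ≥ 2. Therefore the treewidth is 2.

Treewidth 2.
Bags: B1 = {6, 7, 10}  B2 = {6, 7, 9}  B3 = {6, 8, 9}  B4 = {4, 6, 8}  B5 = {1, 4, 6}  B6 = {1, 3, 6}  B7 = {3, 5, 6}  B8 = {2, 5, 6}
Tree: B1–B2, B2–B3, B3–B4, B4–B5, B5–B6, B6–B7, B7–B8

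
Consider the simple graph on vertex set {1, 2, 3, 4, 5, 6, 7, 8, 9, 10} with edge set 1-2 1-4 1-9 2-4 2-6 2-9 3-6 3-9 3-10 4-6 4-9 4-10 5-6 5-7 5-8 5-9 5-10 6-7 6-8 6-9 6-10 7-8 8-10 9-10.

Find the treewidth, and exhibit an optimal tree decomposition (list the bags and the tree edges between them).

Treewidth 3.
Bags: B1 = {5, 6, 8, 10}  B2 = {5, 6, 7, 8}  B3 = {5, 6, 9, 10}  B4 = {4, 6, 9, 10}  B5 = {3, 6, 9, 10}  B6 = {2, 4, 6, 9}  B7 = {1, 2, 4, 9}
Tree: B1–B2, B1–B3, B3–B4, B4–B5, B4–B6, B6–B7

The largest bag has 4 vertices, giving width 3; this decomposition certifies tw(G) ≤ 3. Conversely, {1, 2, 4, 9} is a clique of size 4, and the vertices of any clique must share a bag in every tree decomposition; so some bag has ≥ 4 vertices and tw(G) ≥ 3. Combining the bounds, tw(G) = 3.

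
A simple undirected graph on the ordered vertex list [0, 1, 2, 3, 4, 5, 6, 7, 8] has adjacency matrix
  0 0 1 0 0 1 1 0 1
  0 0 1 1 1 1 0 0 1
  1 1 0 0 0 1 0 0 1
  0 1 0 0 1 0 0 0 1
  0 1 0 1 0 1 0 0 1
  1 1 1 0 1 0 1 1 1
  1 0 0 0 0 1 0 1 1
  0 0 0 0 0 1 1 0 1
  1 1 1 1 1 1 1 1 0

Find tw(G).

3

A width-3 tree decomposition is:
Bags: B1 = {0, 2, 5, 8}  B2 = {0, 5, 6, 8}  B3 = {5, 6, 7, 8}  B4 = {1, 2, 5, 8}  B5 = {1, 4, 5, 8}  B6 = {1, 3, 4, 8}
Tree: B1–B2, B2–B3, B1–B4, B4–B5, B5–B6
The largest bag has 4 vertices, giving width 3; this decomposition certifies tw(G) ≤ 3. Conversely, {1, 3, 4, 8} is a clique of size 4, and the vertices of any clique must share a bag in every tree decomposition; so some bag has ≥ 4 vertices and tw(G) ≥ 3. The upper and lower bounds meet at 3, so that is the treewidth.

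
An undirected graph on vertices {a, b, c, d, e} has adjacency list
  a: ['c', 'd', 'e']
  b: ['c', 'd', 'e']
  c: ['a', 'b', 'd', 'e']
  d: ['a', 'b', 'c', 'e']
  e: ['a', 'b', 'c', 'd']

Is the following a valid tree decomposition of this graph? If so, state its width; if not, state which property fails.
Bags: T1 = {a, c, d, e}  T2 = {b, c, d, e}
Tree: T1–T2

Yes; width 3.

Vertex coverage: the bags together contain {a, b, c, d, e}, the full vertex set. Edge coverage: each edge of G has both endpoints in at least one bag. Running intersection: for every vertex, the bags containing it form a connected subtree. All three properties hold, so this is a valid tree decomposition of width max|bag| − 1 = 3, and hence tw(G) ≤ 3.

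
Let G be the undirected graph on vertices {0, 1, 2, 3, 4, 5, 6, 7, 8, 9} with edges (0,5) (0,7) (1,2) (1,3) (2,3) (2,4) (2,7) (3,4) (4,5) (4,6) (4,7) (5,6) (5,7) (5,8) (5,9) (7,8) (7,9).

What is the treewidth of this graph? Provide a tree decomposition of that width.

Treewidth 2.
One such decomposition:
Bags: B1 = {5, 7, 9}  B2 = {4, 5, 7}  B3 = {4, 5, 6}  B4 = {2, 4, 7}  B5 = {2, 3, 4}  B6 = {1, 2, 3}  B7 = {0, 5, 7}  B8 = {5, 7, 8}
Tree: B1–B2, B2–B3, B2–B4, B4–B5, B5–B6, B2–B7, B1–B8

The largest bag has 3 vertices, giving width 2; this decomposition certifies tw(G) ≤ 2. Conversely, {1, 2, 3} is a clique of size 3, and the vertices of any clique must share a bag in every tree decomposition; so some bag has ≥ 3 vertices and tw(G) ≥ 2. The upper and lower bounds meet at 2, so that is the treewidth.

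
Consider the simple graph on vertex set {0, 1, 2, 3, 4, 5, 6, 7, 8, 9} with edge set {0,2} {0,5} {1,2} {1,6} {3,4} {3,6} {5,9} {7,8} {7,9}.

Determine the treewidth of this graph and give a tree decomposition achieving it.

Every bag has size at most 2, so the width is 2 − 1 = 1 and tw(G) ≤ 1. Any graph with an edge has treewidth ≥ 1, and G has the edge 4–3. Hence tw(G) = 1 exactly.

Treewidth 1.
One optimal decomposition is:
Bags: B1 = {3, 4}  B2 = {3, 6}  B3 = {1, 6}  B4 = {1, 2}  B5 = {0, 2}  B6 = {0, 5}  B7 = {5, 9}  B8 = {7, 9}  B9 = {7, 8}
Tree: B1–B2, B2–B3, B3–B4, B4–B5, B5–B6, B6–B7, B7–B8, B8–B9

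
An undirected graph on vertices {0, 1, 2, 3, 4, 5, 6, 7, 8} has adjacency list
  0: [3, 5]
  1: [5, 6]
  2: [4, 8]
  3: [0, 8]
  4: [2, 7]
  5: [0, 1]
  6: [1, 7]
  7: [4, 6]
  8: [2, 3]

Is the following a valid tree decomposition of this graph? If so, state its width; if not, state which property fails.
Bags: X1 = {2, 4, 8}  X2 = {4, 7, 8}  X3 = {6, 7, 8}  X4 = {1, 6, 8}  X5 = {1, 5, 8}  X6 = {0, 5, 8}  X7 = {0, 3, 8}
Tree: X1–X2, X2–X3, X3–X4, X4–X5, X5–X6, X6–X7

Yes; width 2.

Every vertex of G appears in some bag (union = {0, 1, 2, 3, 4, 5, 6, 7, 8}); every edge is covered by a bag; and for each vertex v the set of bags containing v is connected in the bag tree. The decomposition is therefore valid. The largest bag has 3 vertices, so the width is 2.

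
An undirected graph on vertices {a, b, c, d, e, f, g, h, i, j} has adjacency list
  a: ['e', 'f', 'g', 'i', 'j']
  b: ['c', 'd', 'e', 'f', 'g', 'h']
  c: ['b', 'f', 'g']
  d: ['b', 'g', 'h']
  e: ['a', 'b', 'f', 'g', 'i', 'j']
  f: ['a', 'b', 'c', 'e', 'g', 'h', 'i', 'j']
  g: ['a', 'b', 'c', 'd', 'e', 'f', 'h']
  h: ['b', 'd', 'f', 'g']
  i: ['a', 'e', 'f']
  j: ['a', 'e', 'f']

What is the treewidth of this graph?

A width-3 tree decomposition is:
Bags: B1 = {a, e, f, g}  B2 = {a, e, f, j}  B3 = {b, e, f, g}  B4 = {a, e, f, i}  B5 = {b, f, g, h}  B6 = {b, d, g, h}  B7 = {b, c, f, g}
Tree: B1–B2, B1–B3, B1–B4, B3–B5, B5–B6, B5–B7
Every bag has size at most 4, so the width is 4 − 1 = 3 and tw(G) ≤ 3. For the lower bound, the 4 vertices {b, d, g, h} are pairwise adjacent, and any tree decomposition puts a clique entirely inside one bag — forcing width ≥ 3. Hence tw(G) = 3 exactly.

3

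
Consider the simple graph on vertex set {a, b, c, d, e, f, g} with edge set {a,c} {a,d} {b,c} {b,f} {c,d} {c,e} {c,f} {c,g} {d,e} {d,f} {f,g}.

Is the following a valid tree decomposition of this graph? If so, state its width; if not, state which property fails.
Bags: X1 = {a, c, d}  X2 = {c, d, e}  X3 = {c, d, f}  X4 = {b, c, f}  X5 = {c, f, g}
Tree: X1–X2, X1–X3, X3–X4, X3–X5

Yes; width 2.

Checking the three conditions: (i) the bags cover all of {a, b, c, d, e, f, g}; (ii) for each edge, some bag contains both endpoints; (iii) the bags containing any fixed vertex form a subtree. All hold, so the decomposition is valid with width 3 − 1 = 2.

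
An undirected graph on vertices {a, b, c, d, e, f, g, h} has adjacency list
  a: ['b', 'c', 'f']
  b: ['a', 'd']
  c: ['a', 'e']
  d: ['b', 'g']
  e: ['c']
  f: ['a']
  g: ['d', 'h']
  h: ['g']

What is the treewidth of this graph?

1

A width-1 tree decomposition is:
Bags: B1 = {b, d}  B2 = {d, g}  B3 = {a, b}  B4 = {a, c}  B5 = {a, f}  B6 = {g, h}  B7 = {c, e}
Tree: B1–B2, B1–B3, B3–B4, B3–B5, B2–B6, B4–B7
Every bag has size at most 2, so the width is 2 − 1 = 1 and tw(G) ≤ 1. Any graph with an edge has treewidth ≥ 1, and G has the edge d–b. The upper and lower bounds meet at 1, so that is the treewidth.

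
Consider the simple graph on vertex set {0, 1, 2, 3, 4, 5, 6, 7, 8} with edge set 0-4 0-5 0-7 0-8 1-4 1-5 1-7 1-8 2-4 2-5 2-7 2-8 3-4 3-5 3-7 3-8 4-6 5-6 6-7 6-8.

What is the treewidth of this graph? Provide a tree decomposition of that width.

The largest bag has 5 vertices, giving width 4; this decomposition certifies tw(G) ≤ 4. For the lower bound: the 5 vertex sets {2,8}, {4,6}, {1,7}, {5}, {0} are disjoint, each induces a connected subgraph, and every pair is joined by at least one edge of G. Contracting each set to a single vertex therefore yields K_{5} as a minor, and since treewidth is minor-monotone, tw(G) ≥ tw(K_{5}) = 4. Combining the bounds, tw(G) = 4.

Treewidth 4.
One optimal decomposition is:
Bags: B1 = {2, 4, 5, 7, 8}  B2 = {4, 5, 6, 7, 8}  B3 = {1, 4, 5, 7, 8}  B4 = {0, 4, 5, 7, 8}  B5 = {3, 4, 5, 7, 8}
Tree: B1–B2, B2–B3, B3–B4, B4–B5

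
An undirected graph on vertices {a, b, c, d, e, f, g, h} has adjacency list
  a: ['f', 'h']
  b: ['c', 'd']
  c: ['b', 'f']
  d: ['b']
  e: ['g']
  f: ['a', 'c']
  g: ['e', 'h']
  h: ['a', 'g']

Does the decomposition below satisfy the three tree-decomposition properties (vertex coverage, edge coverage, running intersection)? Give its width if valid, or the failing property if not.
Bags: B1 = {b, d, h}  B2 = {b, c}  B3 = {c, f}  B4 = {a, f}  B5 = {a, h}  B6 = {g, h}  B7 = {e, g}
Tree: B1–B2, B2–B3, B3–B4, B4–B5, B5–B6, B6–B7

A tree decomposition must satisfy three properties: every vertex lies in some bag; for every edge, both endpoints lie together in some bag; and for every vertex, the bags containing it form a connected subtree. Here bags containing vertex h are not connected in the tree, so the decomposition is invalid.

No — bags containing vertex h are not connected in the tree.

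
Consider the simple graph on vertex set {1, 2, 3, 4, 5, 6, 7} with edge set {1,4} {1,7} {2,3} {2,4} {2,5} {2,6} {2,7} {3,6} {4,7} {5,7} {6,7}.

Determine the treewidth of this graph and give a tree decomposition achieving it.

Treewidth 2.
Bags: B1 = {2, 3, 6}  B2 = {2, 6, 7}  B3 = {2, 5, 7}  B4 = {2, 4, 7}  B5 = {1, 4, 7}
Tree: B1–B2, B2–B3, B3–B4, B4–B5

Every bag has size at most 3, so the width is 3 − 1 = 2 and tw(G) ≤ 2. Conversely, {1, 4, 7} is a clique of size 3, and the vertices of any clique must share a bag in every tree decomposition; so some bag has ≥ 3 vertices and tw(G) ≥ 2. Hence tw(G) = 2 exactly.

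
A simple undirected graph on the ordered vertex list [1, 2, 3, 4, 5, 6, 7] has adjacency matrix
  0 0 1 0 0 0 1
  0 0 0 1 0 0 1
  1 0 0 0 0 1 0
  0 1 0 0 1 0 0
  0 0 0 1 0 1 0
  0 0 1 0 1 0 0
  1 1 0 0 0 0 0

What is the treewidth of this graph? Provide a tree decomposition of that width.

Treewidth 2.
One optimal decomposition is:
Bags: B1 = {3, 5, 6}  B2 = {3, 4, 5}  B3 = {2, 3, 4}  B4 = {2, 3, 7}  B5 = {1, 3, 7}
Tree: B1–B2, B2–B3, B3–B4, B4–B5

Every bag has size at most 3, so the width is 3 − 1 = 2 and tw(G) ≤ 2. For the lower bound, G contains the cycle 3–6–5–4–2–7–1–3, so G is not a forest; only forests have treewidth ≤ 1, hence tw(G) ≥ 2. Therefore the treewidth is 2.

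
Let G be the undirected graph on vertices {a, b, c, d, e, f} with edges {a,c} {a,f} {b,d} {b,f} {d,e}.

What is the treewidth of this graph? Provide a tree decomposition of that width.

Treewidth 1.
One optimal decomposition is:
Bags: B1 = {a, c}  B2 = {a, f}  B3 = {b, f}  B4 = {b, d}  B5 = {d, e}
Tree: B1–B2, B2–B3, B3–B4, B4–B5

Each bag holds 2 vertices, so the decomposition has width 1, which upper-bounds the treewidth. G has an edge, so its treewidth is at least 1. Combining the bounds, tw(G) = 1.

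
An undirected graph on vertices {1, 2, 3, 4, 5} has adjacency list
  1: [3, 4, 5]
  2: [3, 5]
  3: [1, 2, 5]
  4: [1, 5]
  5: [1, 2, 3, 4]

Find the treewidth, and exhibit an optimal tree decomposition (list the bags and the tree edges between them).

Treewidth 2.
Bags: B1 = {1, 4, 5}  B2 = {1, 3, 5}  B3 = {2, 3, 5}
Tree: B1–B2, B2–B3

The largest bag has 3 vertices, giving width 2; this decomposition certifies tw(G) ≤ 2. For the lower bound, the 3 vertices {1, 3, 5} are pairwise adjacent, and any tree decomposition puts a clique entirely inside one bag — forcing width ≥ 2. Hence tw(G) = 2 exactly.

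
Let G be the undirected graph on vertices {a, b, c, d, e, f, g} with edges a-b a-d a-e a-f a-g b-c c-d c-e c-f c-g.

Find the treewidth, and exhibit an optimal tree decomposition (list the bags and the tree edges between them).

Treewidth 2.
One optimal decomposition is:
Bags: B1 = {a, b, c}  B2 = {a, c, e}  B3 = {a, c, g}  B4 = {a, c, d}  B5 = {a, c, f}
Tree: B1–B2, B2–B3, B3–B4, B4–B5

The largest bag has 3 vertices, giving width 2; this decomposition certifies tw(G) ≤ 2. The edges a–b–c–e–a form a cycle, so G is not a tree and its treewidth is at least 2. The upper and lower bounds meet at 2, so that is the treewidth.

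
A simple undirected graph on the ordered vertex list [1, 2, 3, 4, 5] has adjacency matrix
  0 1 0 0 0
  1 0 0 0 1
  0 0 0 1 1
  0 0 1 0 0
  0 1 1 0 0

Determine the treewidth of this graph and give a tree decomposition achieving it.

Treewidth 1.
One such decomposition:
Bags: B1 = {1, 2}  B2 = {2, 5}  B3 = {3, 5}  B4 = {3, 4}
Tree: B1–B2, B2–B3, B3–B4

Each bag holds 2 vertices, so the decomposition has width 1, which upper-bounds the treewidth. G has an edge, so its treewidth is at least 1. The upper and lower bounds meet at 1, so that is the treewidth.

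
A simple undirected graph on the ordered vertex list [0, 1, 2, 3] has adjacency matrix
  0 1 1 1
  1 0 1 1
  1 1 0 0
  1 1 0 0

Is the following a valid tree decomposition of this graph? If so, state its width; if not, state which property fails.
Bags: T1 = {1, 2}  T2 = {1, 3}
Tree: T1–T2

No — vertex 0 appears in no bag.

A tree decomposition must satisfy three properties: every vertex lies in some bag; for every edge, both endpoints lie together in some bag; and for every vertex, the bags containing it form a connected subtree. Here vertex 0 appears in no bag, so the decomposition is invalid.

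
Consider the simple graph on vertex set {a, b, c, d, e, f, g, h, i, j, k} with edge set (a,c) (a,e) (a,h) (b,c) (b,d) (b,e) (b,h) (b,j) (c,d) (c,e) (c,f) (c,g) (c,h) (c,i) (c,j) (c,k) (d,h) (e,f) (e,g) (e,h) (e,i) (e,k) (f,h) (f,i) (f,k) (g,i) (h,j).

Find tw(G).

A width-3 tree decomposition is:
Bags: B1 = {a, c, e, h}  B2 = {b, c, e, h}  B3 = {b, c, d, h}  B4 = {c, e, f, h}  B5 = {c, e, f, i}  B6 = {c, e, f, k}  B7 = {b, c, h, j}  B8 = {c, e, g, i}
Tree: B1–B2, B2–B3, B2–B4, B4–B5, B4–B6, B2–B7, B5–B8
Every bag has size at most 4, so the width is 4 − 1 = 3 and tw(G) ≤ 3. Conversely, {b, c, d, h} is a clique of size 4, and the vertices of any clique must share a bag in every tree decomposition; so some bag has ≥ 4 vertices and tw(G) ≥ 3. Combining the bounds, tw(G) = 3.

3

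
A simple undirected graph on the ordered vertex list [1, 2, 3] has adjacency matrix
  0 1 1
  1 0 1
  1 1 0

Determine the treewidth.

A width-2 tree decomposition is:
Bags: B1 = {1, 2, 3}
Tree: (single bag)
A single bag containing all 3 vertices is trivially a valid decomposition of width 2. For the lower bound, the 3 vertices {1, 2, 3} are pairwise adjacent, and any tree decomposition puts a clique entirely inside one bag — forcing width ≥ 2. Hence tw(G) = 2 exactly.

2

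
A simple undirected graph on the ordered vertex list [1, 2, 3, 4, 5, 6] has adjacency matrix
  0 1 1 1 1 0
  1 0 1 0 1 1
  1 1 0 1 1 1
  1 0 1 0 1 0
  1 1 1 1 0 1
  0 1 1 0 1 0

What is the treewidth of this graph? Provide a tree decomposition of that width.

Treewidth 3.
One such decomposition:
Bags: B1 = {1, 2, 3, 5}  B2 = {2, 3, 5, 6}  B3 = {1, 3, 4, 5}
Tree: B1–B2, B1–B3

Every bag has size at most 4, so the width is 4 − 1 = 3 and tw(G) ≤ 3. Conversely, {1, 2, 3, 5} is a clique of size 4, and the vertices of any clique must share a bag in every tree decomposition; so some bag has ≥ 4 vertices and tw(G) ≥ 3. Therefore the treewidth is 3.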